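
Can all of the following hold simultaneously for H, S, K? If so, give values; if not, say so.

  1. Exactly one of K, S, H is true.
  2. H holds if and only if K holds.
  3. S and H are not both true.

H: False, S: True, K: False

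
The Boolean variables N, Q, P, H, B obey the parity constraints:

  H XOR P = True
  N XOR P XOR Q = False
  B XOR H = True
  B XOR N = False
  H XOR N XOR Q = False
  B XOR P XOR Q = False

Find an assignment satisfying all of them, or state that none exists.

No satisfying assignment exists.

Adding constraints 1, 2, 5 mod 2: every variable appears an even number of times on the left, so the left side is 0.
But the right sides sum to 1 (mod 2). 0 ≠ 1 — the system is inconsistent.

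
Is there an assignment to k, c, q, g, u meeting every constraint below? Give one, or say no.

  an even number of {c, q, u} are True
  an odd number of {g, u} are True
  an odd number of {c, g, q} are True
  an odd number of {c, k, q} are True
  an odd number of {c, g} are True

k: True; c: False; q: False; g: True; u: False

{c, q, u}: 0 true → even ✓
{g, u}: 1 true → odd ✓
{c, g, q}: 1 true → odd ✓
{c, k, q}: 1 true → odd ✓
{c, g}: 1 true → odd ✓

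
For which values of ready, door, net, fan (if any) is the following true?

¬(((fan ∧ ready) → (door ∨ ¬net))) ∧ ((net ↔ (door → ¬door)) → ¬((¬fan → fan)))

Case door = True: the conjunct ¬(((fan ∧ ready) → (door ∨ ¬net))) becomes ¬(((fan ∧ ready) → True)) = False.
Case door = False: the formula simplifies to ¬(((fan ∧ ready) → ¬net)) ∧ (net → ¬((¬fan → fan))).
  fan = True: simplifies to ¬((ready → ¬net)) ∧ ¬net.
    net = True: the conjunct ¬net is False.
    net = False: the conjunct ¬((ready → ¬net)) becomes ¬((ready → True)) = False.
  fan = False: the conjunct ¬(((fan ∧ ready) → ¬net)) becomes ¬((False → ¬net)) = False.
Both cases fail — unsatisfiable.

No satisfying assignment exists.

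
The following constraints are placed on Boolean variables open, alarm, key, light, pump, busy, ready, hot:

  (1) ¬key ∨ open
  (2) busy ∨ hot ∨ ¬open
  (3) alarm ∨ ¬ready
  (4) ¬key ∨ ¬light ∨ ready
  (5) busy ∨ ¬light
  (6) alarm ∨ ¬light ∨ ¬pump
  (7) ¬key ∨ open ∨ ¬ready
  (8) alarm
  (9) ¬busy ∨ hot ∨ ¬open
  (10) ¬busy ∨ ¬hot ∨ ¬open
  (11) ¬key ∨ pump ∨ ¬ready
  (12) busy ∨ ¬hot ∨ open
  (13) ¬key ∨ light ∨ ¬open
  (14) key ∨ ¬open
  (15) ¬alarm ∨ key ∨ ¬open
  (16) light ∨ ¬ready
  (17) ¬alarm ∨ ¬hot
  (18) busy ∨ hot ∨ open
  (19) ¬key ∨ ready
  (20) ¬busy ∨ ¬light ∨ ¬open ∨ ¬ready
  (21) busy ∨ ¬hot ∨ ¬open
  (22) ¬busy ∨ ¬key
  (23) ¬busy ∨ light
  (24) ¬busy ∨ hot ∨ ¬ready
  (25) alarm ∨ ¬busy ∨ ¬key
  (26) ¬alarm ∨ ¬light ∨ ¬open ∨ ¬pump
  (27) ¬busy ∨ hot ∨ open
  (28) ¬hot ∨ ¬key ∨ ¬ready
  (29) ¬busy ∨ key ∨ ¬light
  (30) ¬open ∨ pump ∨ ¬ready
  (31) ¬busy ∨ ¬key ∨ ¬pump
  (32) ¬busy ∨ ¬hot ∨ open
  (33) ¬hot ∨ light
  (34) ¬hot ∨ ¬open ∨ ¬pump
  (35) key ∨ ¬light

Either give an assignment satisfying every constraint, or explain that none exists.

Unsatisfiable

Case busy = True:
  (alarm) forces alarm = True.
  (¬alarm ∨ ¬hot) forces hot = False.
  (¬busy ∨ hot ∨ ¬open) forces open = False.
  Clause (¬busy ∨ hot ∨ open) is falsified — contradiction.
Case busy = False:
  (busy ∨ ¬light) forces light = False.
  (alarm) forces alarm = True.
  (light ∨ ¬ready) forces ready = False.
  (¬alarm ∨ ¬hot) forces hot = False.
  (busy ∨ hot ∨ ¬open) forces open = False.
  Clause (busy ∨ hot ∨ open) is falsified — contradiction.
Both cases fail, so the formula is unsatisfiable.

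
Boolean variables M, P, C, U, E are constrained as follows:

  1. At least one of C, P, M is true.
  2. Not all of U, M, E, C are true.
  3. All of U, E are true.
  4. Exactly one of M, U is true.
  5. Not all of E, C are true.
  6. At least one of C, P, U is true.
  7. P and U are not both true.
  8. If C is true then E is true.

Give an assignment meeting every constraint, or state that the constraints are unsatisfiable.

Unsatisfiable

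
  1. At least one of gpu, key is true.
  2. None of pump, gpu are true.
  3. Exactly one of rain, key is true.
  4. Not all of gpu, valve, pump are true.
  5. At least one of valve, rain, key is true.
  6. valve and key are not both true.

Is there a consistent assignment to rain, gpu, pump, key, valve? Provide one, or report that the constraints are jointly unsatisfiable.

rain=F, gpu=F, pump=F, key=T, valve=F

  (1) {gpu, key}: 1 true — at least one ✓
  (2) {pump, gpu}: 0 true — none ✓
  (3) {rain, key}: 1 true — exactly one ✓
  (4) {gpu, valve, pump}: 0/3 true — not all ✓
  (5) {valve, rain, key}: 1 true — at least one ✓
  (6) valve=F, key=T — not both ✓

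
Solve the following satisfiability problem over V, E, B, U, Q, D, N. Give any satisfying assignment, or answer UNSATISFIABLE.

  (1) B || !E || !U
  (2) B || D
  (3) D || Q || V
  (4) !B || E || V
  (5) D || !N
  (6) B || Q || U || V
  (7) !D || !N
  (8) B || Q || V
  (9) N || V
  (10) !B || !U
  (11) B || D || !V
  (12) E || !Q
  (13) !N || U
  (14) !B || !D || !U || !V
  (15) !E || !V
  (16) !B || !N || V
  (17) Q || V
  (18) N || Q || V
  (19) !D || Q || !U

V=T, E=F, B=T, U=F, Q=F, D=F, N=F

Set V = True.
  then (!E || !V) forces E = False.
  then (E || !Q) forces Q = False.
Set B = True.
  then (!B || !U) forces U = False.
  then (!N || U) forces N = False.
Set D = False.
All clauses satisfied.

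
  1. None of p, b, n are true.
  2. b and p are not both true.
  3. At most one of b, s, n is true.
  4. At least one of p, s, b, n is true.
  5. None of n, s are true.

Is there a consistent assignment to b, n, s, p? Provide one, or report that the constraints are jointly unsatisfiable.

Case s = True:
  Constraint (5) is violated (s=T) — contradiction.
Case s = False:
  (1) forces p = False.
  (1) forces b = False.
  (1) forces n = False.
  Constraint (4) is violated (p=F, s=F, b=F, n=F) — contradiction.
Both cases fail — unsatisfiable.

Unsatisfiable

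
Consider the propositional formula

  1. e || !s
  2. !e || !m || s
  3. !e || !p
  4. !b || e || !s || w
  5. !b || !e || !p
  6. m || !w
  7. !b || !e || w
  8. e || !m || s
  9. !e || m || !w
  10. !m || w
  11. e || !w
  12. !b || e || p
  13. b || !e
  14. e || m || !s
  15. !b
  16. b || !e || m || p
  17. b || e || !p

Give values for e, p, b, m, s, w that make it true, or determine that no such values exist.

e: False, p: False, b: False, m: False, s: False, w: False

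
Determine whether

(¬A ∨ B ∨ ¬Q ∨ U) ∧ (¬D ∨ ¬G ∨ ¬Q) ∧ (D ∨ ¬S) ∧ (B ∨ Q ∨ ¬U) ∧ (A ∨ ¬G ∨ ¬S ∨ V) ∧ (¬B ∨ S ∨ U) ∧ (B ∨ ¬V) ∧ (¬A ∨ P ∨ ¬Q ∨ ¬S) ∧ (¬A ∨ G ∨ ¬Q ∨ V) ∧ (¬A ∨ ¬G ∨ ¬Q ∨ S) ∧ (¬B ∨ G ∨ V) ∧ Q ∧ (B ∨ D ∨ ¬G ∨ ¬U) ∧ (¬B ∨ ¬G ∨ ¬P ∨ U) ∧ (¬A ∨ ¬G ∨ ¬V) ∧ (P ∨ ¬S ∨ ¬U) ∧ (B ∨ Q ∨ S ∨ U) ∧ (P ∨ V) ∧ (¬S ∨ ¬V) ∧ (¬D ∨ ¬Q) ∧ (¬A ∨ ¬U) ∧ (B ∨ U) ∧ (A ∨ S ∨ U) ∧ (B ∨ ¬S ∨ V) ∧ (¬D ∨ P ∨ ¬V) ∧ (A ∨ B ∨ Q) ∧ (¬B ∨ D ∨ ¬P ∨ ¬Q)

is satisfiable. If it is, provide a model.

Unit clause (Q) forces Q = True.
In (¬D ∨ ¬Q) only ¬D is left, so D = False.
In (D ∨ ¬S) only ¬S is left, so S = False.
Set G = False.
Set V = False.
  then (¬A ∨ G ∨ ¬Q ∨ V) forces A = False.
  then (¬B ∨ G ∨ V) forces B = False.
  then (P ∨ V) forces P = True.
  then (B ∨ U) forces U = True.
All clauses satisfied.

G = False; V = False; P = True; U = True; D = False; Q = True; B = False; A = False; S = False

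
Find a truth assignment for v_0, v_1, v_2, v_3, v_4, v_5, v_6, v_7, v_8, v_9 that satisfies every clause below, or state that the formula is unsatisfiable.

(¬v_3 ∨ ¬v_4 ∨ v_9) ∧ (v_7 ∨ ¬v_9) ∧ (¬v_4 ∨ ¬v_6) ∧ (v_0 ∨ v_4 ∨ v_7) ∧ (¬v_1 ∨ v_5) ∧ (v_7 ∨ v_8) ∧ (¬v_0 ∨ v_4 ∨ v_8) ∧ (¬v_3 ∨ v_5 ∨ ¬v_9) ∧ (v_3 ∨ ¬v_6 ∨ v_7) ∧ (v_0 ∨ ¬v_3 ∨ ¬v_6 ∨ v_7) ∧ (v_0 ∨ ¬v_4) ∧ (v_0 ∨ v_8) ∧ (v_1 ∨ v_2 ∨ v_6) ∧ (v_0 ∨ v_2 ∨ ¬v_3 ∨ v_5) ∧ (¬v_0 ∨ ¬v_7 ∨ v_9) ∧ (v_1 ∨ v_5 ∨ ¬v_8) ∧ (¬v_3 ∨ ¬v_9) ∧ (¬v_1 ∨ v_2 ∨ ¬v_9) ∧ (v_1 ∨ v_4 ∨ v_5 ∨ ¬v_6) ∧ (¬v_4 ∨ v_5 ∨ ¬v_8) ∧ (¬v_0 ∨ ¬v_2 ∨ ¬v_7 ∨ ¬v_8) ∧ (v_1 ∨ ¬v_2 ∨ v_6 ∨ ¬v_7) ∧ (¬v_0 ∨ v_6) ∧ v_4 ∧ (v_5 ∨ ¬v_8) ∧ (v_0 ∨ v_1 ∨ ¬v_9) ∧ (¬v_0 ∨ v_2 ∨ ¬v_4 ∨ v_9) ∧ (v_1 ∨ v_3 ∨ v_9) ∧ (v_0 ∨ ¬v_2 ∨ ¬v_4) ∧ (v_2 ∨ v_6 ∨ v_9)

Unsatisfiable

Case v_4 = True:
  (¬v_4 ∨ ¬v_6) forces v_6 = False.
  (v_0 ∨ ¬v_4) forces v_0 = True.
  Clause (¬v_0 ∨ v_6) is falsified — contradiction.
Case v_4 = False:
  Clause (v_4) is falsified — contradiction.
Both cases fail, so the formula is unsatisfiable.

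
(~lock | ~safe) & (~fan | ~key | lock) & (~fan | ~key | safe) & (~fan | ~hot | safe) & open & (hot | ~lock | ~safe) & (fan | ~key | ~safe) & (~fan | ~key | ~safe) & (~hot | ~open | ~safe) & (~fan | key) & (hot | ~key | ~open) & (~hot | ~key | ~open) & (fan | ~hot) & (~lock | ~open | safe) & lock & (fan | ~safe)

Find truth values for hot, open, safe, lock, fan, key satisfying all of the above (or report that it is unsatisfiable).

The formula is unsatisfiable.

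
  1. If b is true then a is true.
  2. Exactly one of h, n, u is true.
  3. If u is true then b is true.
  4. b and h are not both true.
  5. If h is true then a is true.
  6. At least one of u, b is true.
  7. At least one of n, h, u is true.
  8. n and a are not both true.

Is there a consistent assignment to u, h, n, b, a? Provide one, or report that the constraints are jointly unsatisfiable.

u = True; h = False; n = False; b = True; a = True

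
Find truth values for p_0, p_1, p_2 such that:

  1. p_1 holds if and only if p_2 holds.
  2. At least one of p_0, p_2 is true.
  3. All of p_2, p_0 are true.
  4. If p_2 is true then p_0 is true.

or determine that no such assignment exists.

p_0=T; p_1=T; p_2=T

  (1) p_1=T, p_2=T — same ✓
  (2) {p_0, p_2}: 2 true — at least one ✓
  (3) {p_2, p_0}: all 2 true ✓
  (4) p_2=T ⇒ p_0: T ✓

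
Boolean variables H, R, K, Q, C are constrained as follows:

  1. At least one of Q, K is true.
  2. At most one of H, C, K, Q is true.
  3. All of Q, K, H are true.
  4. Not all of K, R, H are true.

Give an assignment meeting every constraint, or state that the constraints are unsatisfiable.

Case K = True:
  (2) with K=T forces H = False.
  Constraint (3) is violated (H=F) — contradiction.
Case K = False:
  Constraint (3) is violated (K=F) — contradiction.
Both cases fail — unsatisfiable.

Unsatisfiable — no assignment works.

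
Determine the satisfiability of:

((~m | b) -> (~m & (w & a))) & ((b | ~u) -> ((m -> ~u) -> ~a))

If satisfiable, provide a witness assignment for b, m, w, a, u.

b = False, m = True, w = False, a = False, u = False

  (~m | b) -> (~m & (w & a)) = True
    ~m | b = False
      ~m = False
    ~m & (w & a) = False
      ~m = False
      w & a = False
  (b | ~u) -> ((m -> ~u) -> ~a) = True
    b | ~u = True
      ~u = True
    (m -> ~u) -> ~a = True
      m -> ~u = True
        ~u = True
      ~a = True
Both conjuncts True, so the formula holds.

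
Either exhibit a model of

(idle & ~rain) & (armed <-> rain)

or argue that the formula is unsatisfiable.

armed=F, idle=T, rain=F

  idle & ~rain = True
    ~rain = True
  armed <-> rain = True
Both conjuncts True, so the formula holds.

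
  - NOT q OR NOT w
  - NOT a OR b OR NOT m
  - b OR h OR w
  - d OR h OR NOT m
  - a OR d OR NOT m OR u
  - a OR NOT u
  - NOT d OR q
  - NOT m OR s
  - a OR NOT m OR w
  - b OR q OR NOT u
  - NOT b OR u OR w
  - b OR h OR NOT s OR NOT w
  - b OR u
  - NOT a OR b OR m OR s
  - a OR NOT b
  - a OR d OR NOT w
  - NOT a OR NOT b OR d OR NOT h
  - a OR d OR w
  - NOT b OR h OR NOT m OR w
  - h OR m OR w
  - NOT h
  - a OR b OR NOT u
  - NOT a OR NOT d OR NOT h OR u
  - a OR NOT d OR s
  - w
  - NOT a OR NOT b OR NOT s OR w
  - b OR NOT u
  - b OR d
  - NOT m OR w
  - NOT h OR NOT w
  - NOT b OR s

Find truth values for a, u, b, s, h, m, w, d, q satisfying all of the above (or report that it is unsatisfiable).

Unit clause (NOT h) forces h = False.
Unit clause (w) forces w = True.
In (NOT q OR NOT w) only NOT q is left, so q = False.
In (NOT d OR q) only NOT d is left, so d = False.
In (a OR d OR NOT w) only a is left, so a = True.
In (b OR d) only b is left, so b = True.
In (NOT b OR s) only s is left, so s = True.
In (d OR h OR NOT m) only NOT m is left, so m = False.
Set u = False.
All clauses satisfied.

a=T, u=F, b=T, s=T, h=F, m=F, w=T, d=F, q=F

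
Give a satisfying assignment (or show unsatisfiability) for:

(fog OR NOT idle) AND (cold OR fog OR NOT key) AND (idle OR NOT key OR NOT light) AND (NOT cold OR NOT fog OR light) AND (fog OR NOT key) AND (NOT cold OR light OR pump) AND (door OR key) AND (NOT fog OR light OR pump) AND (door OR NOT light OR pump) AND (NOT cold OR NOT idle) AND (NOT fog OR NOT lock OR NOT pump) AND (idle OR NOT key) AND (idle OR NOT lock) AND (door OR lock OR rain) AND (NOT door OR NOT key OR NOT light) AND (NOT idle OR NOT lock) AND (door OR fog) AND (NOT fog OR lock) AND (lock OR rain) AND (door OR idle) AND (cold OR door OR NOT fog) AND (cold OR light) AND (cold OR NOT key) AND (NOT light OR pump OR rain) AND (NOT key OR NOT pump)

Set pump = False.
Set rain = True.
Set fog = False.
  then (fog OR NOT idle) forces idle = False.
  then (fog OR NOT key) forces key = False.
  then (door OR key) forces door = True.
  then (idle OR NOT lock) forces lock = False.
Set cold = True.
  then (NOT cold OR light OR pump) forces light = True.
All clauses satisfied.

pump = False, rain = True, fog = False, key = False, cold = True, light = True, door = True, lock = False, idle = False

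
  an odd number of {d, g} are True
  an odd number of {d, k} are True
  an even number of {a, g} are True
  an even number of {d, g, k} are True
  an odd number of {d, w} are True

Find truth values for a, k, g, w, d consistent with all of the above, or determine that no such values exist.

a=T, k=T, g=T, w=T, d=F

{d, g}: 1 true → odd ✓
{d, k}: 1 true → odd ✓
{a, g}: 2 true → even ✓
{d, g, k}: 2 true → even ✓
{d, w}: 1 true → odd ✓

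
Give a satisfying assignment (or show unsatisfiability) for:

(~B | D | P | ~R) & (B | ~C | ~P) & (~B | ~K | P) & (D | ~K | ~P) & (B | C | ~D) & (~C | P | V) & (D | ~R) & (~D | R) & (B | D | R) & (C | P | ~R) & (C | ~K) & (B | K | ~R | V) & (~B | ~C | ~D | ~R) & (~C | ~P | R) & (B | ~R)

R: False, C: False, B: True, K: False, V: False, P: True, D: False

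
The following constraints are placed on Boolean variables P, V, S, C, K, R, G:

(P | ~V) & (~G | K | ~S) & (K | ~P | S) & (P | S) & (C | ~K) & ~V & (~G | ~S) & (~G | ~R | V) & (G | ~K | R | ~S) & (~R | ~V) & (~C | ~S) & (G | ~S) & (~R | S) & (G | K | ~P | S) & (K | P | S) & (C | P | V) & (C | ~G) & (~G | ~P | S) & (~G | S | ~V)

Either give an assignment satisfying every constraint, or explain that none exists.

Unit clause (~V) forces V = False.
Try P = False:
  (P | S) forces S = True.
  (~G | ~S) forces G = False.
  clause (G | ~S) is falsified — backtrack.
So P = True.
Try S = True:
  (~G | ~S) forces G = False.
  clause (G | ~S) is falsified — backtrack.
So S = False.
  then (K | ~P | S) forces K = True.
  then (C | ~K) forces C = True.
  then (~R | S) forces R = False.
  then (~G | ~P | S) forces G = False.
All clauses satisfied.

P = True, V = False, S = False, C = True, K = True, R = False, G = False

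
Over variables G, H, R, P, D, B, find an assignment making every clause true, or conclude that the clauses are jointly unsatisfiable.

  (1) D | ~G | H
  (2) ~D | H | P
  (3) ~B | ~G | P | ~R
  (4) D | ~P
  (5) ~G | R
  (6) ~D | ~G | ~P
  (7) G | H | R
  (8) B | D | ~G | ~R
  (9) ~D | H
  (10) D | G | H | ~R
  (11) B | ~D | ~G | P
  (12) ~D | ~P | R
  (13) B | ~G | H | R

Set G = False.
Try H = False:
  (G | H | R) forces R = True.
  (~D | H) forces D = False.
  clause (D | G | H | ~R) is falsified — backtrack.
So H = True.
Set R = True.
Set P = False.
Set D = False.
Set B = True.
All clauses satisfied.

G = False, H = True, R = True, P = False, D = False, B = True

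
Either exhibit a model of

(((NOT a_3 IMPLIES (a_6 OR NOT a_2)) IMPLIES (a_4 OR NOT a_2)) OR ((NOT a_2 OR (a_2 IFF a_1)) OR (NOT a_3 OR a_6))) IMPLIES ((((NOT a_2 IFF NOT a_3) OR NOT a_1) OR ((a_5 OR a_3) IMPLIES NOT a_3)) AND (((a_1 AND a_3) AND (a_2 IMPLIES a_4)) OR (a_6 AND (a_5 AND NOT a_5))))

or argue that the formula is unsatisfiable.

a_1 = True, a_2 = True, a_3 = True, a_4 = True, a_5 = True, a_6 = True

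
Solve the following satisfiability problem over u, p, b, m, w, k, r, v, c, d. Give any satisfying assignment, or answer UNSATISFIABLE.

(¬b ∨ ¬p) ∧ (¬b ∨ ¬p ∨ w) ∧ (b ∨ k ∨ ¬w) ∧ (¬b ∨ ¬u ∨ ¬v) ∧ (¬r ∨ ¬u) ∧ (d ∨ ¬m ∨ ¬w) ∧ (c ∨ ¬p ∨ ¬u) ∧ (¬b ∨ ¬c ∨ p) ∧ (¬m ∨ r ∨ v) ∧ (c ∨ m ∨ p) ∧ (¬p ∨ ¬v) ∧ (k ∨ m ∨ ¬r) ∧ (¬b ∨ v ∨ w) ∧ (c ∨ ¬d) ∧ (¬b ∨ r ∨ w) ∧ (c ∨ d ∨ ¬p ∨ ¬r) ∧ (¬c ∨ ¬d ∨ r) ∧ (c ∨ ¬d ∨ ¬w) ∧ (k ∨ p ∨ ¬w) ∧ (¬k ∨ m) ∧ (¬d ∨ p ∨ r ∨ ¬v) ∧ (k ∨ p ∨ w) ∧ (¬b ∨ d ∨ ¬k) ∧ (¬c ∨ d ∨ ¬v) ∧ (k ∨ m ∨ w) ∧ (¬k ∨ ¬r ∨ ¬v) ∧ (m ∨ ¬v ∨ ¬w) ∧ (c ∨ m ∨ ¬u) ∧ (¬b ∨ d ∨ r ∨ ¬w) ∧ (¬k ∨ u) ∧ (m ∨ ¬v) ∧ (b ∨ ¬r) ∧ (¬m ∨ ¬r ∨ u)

Set u = True.
  then (¬r ∨ ¬u) forces r = False.
Set p = False.
Try b = True:
  (¬b ∨ ¬u ∨ ¬v) forces v = False.
  (¬b ∨ ¬c ∨ p) forces c = False.
  (¬m ∨ r ∨ v) forces m = False.
  clause (c ∨ m ∨ p) is falsified — backtrack.
So b = False.
Set m = True.
  then (¬m ∨ r ∨ v) forces v = True.
  then (¬d ∨ p ∨ r ∨ ¬v) forces d = False.
  then (¬c ∨ d ∨ ¬v) forces c = False.
  then (d ∨ ¬m ∨ ¬w) forces w = False.
  then (k ∨ p ∨ w) forces k = True.
All clauses satisfied.

u = True; p = False; b = False; m = True; w = False; k = True; r = False; v = True; c = False; d = False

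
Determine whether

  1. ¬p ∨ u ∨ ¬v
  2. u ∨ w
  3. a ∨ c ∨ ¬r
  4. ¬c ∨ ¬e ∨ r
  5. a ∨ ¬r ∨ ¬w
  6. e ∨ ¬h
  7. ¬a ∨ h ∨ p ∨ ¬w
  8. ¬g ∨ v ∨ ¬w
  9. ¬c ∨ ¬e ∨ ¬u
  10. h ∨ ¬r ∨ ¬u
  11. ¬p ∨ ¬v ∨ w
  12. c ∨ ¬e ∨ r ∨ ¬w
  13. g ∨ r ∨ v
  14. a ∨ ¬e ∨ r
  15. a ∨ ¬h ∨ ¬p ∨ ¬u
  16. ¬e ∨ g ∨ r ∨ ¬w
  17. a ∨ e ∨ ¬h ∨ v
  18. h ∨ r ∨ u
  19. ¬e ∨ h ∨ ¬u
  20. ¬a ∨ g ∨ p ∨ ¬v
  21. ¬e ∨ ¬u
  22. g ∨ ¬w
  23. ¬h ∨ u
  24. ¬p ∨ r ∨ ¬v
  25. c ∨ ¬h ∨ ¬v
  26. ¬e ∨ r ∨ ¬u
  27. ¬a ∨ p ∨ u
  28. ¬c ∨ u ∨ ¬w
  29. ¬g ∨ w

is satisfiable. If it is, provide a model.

v = True, e = False, g = True, p = False, u = True, c = True, r = False, a = False, h = False, w = True

Set v = True.
Set e = False.
  then (e ∨ ¬h) forces h = False.
Set g = True.
  then (¬g ∨ w) forces w = True.
Try p = True:
  (¬p ∨ u ∨ ¬v) forces u = True.
  (h ∨ ¬r ∨ ¬u) forces r = False.
  clause (¬p ∨ r ∨ ¬v) is falsified — backtrack.
So p = False.
  then (¬a ∨ h ∨ p ∨ ¬w) forces a = False.
  then (a ∨ ¬r ∨ ¬w) forces r = False.
  then (h ∨ r ∨ u) forces u = True.
Set c = True.
All clauses satisfied.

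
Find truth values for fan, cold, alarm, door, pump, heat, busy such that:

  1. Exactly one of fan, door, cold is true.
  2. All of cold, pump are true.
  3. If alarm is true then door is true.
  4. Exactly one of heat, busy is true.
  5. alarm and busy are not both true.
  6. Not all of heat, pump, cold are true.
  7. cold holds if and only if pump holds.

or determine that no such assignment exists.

fan = False, cold = True, alarm = False, door = False, pump = True, heat = False, busy = True

  (1) {fan, door, cold}: 1 true — exactly one ✓
  (2) {cold, pump}: all 2 true ✓
  (3) alarm=F ⇒ door: vacuous ✓
  (4) {heat, busy}: 1 true — exactly one ✓
  (5) alarm=F, busy=T — not both ✓
  (6) {heat, pump, cold}: 2/3 true — not all ✓
  (7) cold=T, pump=T — same ✓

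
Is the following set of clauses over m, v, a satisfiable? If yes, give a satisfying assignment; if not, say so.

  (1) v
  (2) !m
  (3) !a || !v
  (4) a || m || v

m = False, v = True, a = False

Unit clause (v) forces v = True.
Unit clause (!m) forces m = False.
In (!a || !v) only !a is left, so a = False.
All clauses satisfied.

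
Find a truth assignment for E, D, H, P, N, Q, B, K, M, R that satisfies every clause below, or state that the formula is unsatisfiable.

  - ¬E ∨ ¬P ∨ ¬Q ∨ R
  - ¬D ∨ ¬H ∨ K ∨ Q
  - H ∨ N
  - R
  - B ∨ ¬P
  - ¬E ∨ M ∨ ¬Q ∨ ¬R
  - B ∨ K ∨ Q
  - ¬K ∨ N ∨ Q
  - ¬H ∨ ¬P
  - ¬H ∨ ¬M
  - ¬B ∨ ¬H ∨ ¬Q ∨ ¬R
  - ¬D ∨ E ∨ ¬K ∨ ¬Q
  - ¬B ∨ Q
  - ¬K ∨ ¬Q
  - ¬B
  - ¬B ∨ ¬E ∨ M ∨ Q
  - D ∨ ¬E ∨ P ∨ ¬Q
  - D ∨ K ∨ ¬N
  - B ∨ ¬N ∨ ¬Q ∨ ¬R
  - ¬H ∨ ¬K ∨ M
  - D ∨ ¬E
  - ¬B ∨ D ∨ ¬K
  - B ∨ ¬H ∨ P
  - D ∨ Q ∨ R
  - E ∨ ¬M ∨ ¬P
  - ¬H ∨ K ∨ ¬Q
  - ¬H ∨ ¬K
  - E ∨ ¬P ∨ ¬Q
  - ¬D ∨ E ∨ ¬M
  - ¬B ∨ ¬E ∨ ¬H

E=F, D=T, H=F, P=F, N=T, Q=F, B=F, K=T, M=F, R=T

Unit clause (R) forces R = True.
Unit clause (¬B) forces B = False.
In (B ∨ ¬P) only ¬P is left, so P = False.
In (B ∨ ¬H ∨ P) only ¬H is left, so H = False.
In (H ∨ N) only N is left, so N = True.
In (B ∨ ¬N ∨ ¬Q ∨ ¬R) only ¬Q is left, so Q = False.
In (B ∨ K ∨ Q) only K is left, so K = True.
Set E = False.
Set D = True.
  then (¬D ∨ E ∨ ¬M) forces M = False.
All clauses satisfied.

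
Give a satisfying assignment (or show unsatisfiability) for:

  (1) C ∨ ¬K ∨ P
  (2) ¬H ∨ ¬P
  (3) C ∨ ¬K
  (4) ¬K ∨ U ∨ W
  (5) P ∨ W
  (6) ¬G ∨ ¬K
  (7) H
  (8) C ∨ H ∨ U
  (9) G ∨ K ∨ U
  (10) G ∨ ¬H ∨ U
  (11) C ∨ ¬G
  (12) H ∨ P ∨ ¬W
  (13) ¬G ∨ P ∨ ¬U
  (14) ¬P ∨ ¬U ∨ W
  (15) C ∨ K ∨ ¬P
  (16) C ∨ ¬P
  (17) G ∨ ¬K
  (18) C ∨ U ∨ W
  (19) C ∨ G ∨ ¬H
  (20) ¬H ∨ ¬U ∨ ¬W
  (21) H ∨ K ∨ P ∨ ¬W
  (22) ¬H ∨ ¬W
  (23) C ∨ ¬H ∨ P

Case H = True:
  (¬H ∨ ¬P) forces P = False.
  (P ∨ W) forces W = True.
  Clause (¬H ∨ ¬W) is falsified — contradiction.
Case H = False:
  Clause (H) is falsified — contradiction.
Both cases fail, so the formula is unsatisfiable.

No satisfying assignment exists.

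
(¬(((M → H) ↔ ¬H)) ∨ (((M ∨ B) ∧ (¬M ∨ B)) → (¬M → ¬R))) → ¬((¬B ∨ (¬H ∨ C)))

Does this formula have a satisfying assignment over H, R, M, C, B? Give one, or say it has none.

H = True, R = False, M = False, C = False, B = True

  (¬(((M → H) ↔ ¬H)) ∨ (((M ∨ B) ∧ (¬M ∨ B)) → (¬M → ¬R))) → ¬((¬B ∨ (¬H ∨ C))) = True
    ¬(((M → H) ↔ ¬H)) ∨ (((M ∨ B) ∧ (¬M ∨ B)) → (¬M → ¬R)) = True
      ¬(((M → H) ↔ ¬H)) = True
        (M → H) ↔ ¬H = False
          M → H = True
          ¬H = False
      ((M ∨ B) ∧ (¬M ∨ B)) → (¬M → ¬R) = True
        (M ∨ B) ∧ (¬M ∨ B) = True
          M ∨ B = True
          ¬M ∨ B = True
            ¬M = True
        ¬M → ¬R = True
          ¬M = True
          ¬R = True
    ¬((¬B ∨ (¬H ∨ C))) = True
      ¬B ∨ (¬H ∨ C) = False
        ¬B = False
        ¬H ∨ C = False
          ¬H = False
The formula evaluates to True.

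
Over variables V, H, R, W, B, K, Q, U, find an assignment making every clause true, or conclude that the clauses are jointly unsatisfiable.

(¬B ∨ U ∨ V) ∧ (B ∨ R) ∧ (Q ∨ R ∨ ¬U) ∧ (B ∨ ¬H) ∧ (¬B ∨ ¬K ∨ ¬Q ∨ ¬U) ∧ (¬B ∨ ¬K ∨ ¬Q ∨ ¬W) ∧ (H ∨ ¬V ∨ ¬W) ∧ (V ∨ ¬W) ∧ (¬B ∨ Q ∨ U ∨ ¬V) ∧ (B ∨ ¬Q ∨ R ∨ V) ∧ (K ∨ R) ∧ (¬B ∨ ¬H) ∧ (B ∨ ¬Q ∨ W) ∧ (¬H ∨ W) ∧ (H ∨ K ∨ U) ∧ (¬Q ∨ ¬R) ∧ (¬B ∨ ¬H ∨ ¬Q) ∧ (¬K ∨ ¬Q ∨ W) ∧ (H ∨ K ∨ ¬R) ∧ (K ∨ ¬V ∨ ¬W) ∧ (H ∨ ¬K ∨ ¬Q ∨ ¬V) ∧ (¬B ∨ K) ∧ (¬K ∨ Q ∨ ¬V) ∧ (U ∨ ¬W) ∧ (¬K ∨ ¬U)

V = False, H = False, R = True, W = False, B = False, K = True, Q = False, U = False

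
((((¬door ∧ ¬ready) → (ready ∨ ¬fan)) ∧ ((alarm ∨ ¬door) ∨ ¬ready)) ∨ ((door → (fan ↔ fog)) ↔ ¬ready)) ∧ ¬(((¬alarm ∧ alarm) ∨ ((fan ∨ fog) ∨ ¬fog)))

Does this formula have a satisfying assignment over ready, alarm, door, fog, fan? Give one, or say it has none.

Unsatisfiable

The conjunct ¬(((¬alarm ∧ alarm) ∨ ((fan ∨ fog) ∨ ¬fog))) is unsatisfiable on its own:
  alarm=F, fog=F, fan=F: evaluates to False.
  alarm=F, fog=F, fan=T: evaluates to False.
  alarm=F, fog=T, fan=F: evaluates to False.
  alarm=F, fog=T, fan=T: evaluates to False.
  alarm=T, fog=F, fan=F: evaluates to False.
  alarm=T, fog=F, fan=T: evaluates to False.
  alarm=T, fog=T, fan=F: evaluates to False.
  alarm=T, fog=T, fan=T: evaluates to False.
So the whole conjunction is unsatisfiable.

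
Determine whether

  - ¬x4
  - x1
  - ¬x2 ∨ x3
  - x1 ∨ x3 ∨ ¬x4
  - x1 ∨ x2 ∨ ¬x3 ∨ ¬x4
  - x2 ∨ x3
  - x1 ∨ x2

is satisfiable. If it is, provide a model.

Unit clause (¬x4) forces x4 = False.
Unit clause (x1) forces x1 = True.
Set x2 = True.
  then (¬x2 ∨ x3) forces x3 = True.
Check each clause:
  (¬x4): ¬x4 holds.
  (x1): x1 holds.
  (¬x2 ∨ x3): x3 holds.
  (x1 ∨ x3 ∨ ¬x4): x1 holds.
  (x1 ∨ x2 ∨ ¬x3 ∨ ¬x4): x1 holds.
  (x2 ∨ x3): x2 holds.
  (x1 ∨ x2): x1 holds.
All clauses satisfied.

x1=T; x2=T; x3=T; x4=F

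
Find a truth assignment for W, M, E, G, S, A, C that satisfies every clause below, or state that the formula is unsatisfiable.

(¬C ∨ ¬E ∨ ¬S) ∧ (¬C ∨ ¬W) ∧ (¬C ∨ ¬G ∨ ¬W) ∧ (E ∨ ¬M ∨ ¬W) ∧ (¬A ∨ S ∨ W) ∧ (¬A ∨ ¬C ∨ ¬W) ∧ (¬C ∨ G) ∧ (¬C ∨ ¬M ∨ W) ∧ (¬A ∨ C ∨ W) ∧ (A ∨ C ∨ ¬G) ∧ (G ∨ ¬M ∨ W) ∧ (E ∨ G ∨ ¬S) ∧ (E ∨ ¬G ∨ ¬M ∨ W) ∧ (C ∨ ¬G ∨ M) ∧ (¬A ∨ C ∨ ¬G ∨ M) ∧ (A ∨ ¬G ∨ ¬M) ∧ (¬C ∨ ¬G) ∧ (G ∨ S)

W = False, M = False, E = True, G = False, S = True, A = False, C = False

Set W = False.
Try M = True:
  (¬C ∨ ¬M ∨ W) forces C = False.
  (¬A ∨ C ∨ W) forces A = False.
  (A ∨ C ∨ ¬G) forces G = False.
  clause (G ∨ ¬M ∨ W) is falsified — backtrack.
So M = False.
Set E = True.
Set G = False.
  then (¬C ∨ G) forces C = False.
  then (¬A ∨ C ∨ W) forces A = False.
  then (G ∨ S) forces S = True.
All clauses satisfied.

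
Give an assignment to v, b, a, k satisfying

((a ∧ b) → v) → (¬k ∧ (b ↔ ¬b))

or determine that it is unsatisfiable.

v: False; b: True; a: True; k: False

  ((a ∧ b) → v) → (¬k ∧ (b ↔ ¬b)) = True
    (a ∧ b) → v = False
      a ∧ b = True
    ¬k ∧ (b ↔ ¬b) = False
      ¬k = True
      b ↔ ¬b = False
        ¬b = False
The formula evaluates to True.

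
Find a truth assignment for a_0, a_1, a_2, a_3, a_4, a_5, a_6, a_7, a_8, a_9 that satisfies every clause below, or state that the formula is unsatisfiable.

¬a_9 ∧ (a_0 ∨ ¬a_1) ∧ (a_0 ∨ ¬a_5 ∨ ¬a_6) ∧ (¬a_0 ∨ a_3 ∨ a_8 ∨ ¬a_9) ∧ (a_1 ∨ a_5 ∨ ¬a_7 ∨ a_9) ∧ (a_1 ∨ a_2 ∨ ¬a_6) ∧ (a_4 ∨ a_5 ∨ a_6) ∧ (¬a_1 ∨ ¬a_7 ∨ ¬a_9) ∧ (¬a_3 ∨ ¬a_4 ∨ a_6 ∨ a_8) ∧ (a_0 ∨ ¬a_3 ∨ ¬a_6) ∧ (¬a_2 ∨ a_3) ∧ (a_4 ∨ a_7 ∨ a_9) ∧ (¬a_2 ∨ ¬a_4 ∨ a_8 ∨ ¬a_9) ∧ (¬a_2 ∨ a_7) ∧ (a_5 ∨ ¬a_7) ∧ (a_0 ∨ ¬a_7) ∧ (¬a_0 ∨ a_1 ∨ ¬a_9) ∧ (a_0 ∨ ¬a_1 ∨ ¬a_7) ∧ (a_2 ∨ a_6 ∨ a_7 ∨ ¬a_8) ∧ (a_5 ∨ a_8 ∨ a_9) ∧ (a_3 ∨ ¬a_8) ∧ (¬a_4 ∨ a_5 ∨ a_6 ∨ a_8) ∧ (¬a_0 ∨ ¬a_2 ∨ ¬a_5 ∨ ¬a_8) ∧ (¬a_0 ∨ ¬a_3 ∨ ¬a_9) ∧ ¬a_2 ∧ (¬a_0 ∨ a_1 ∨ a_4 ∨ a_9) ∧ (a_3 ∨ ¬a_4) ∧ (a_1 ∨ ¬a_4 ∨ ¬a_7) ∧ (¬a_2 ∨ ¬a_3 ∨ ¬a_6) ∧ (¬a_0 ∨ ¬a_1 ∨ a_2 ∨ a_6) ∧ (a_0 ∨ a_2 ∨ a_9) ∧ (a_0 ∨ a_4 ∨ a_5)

a_0=T; a_1=T; a_2=F; a_3=T; a_4=T; a_5=T; a_6=T; a_7=F; a_8=T; a_9=F

Unit clause (¬a_9) forces a_9 = False.
Unit clause (¬a_2) forces a_2 = False.
In (a_0 ∨ a_2 ∨ a_9) only a_0 is left, so a_0 = True.
Set a_1 = True.
  then (¬a_0 ∨ ¬a_1 ∨ a_2 ∨ a_6) forces a_6 = True.
Set a_3 = True.
Set a_4 = True.
Set a_5 = True.
Set a_7 = False.
Set a_8 = True.
All clauses satisfied.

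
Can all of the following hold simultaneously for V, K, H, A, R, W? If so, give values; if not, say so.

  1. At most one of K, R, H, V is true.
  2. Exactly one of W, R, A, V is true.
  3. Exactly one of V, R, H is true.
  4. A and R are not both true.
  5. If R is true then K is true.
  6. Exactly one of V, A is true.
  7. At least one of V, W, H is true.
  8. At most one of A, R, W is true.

V=T, K=F, H=F, A=F, R=F, W=F

  (1) {K, R, H, V}: 1 true — at most one ✓
  (2) {W, R, A, V}: 1 true — exactly one ✓
  (3) {V, R, H}: 1 true — exactly one ✓
  (4) A=F, R=F — not both ✓
  (5) R=F ⇒ K: vacuous ✓
  (6) {V, A}: 1 true — exactly one ✓
  (7) {V, W, H}: 1 true — at least one ✓
  (8) {A, R, W}: 0 true — at most one ✓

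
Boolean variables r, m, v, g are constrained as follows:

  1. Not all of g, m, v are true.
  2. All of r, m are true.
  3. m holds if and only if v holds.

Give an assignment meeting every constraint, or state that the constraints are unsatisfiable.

r: True, m: True, v: True, g: False

  (1) {g, m, v}: 2/3 true — not all ✓
  (2) {r, m}: all 2 true ✓
  (3) m=T, v=T — same ✓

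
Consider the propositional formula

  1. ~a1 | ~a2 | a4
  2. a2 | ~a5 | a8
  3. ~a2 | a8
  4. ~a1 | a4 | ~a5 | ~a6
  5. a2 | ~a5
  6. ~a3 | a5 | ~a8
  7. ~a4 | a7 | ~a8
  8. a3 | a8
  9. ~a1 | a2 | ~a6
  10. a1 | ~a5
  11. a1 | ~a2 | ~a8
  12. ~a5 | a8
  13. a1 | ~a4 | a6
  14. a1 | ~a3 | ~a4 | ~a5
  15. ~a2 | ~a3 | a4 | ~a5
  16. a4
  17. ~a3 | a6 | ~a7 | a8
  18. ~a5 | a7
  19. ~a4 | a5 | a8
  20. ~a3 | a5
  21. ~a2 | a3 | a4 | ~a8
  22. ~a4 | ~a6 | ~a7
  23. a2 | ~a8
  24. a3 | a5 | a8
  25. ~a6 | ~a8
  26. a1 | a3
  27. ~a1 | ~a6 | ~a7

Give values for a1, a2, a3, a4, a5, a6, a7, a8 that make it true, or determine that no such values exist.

Unit clause (a4) forces a4 = True.
Try a1 = False:
  (a1 | ~a5) forces a5 = False.
  (a1 | ~a4 | a6) forces a6 = True.
  (~a4 | a5 | a8) forces a8 = True.
  clause (~a6 | ~a8) is falsified — backtrack.
So a1 = True.
Set a2 = True.
  then (~a2 | a8) forces a8 = True.
  then (~a4 | a7 | ~a8) forces a7 = True.
  then (~a4 | ~a6 | ~a7) forces a6 = False.
Set a3 = True.
  then (~a3 | a5 | ~a8) forces a5 = True.
All clauses satisfied.

a1 = True, a2 = True, a3 = True, a4 = True, a5 = True, a6 = False, a7 = True, a8 = True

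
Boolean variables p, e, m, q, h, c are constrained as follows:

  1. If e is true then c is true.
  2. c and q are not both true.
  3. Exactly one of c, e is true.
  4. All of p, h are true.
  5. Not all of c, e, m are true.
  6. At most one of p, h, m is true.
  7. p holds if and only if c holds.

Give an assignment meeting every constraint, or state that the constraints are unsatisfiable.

Unsatisfiable

Case p = True:
  (4) forces h = True.
  Constraint (6) is violated (p=T, h=T) — contradiction.
Case p = False:
  Constraint (4) is violated (p=F) — contradiction.
Both cases fail — unsatisfiable.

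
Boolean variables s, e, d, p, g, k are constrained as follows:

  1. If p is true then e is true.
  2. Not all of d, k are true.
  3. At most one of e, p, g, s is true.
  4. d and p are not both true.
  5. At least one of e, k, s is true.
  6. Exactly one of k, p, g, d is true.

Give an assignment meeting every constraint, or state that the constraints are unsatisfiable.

s=F, e=T, d=T, p=F, g=F, k=F

  (1) p=F ⇒ e: vacuous ✓
  (2) {d, k}: 1/2 true — not all ✓
  (3) {e, p, g, s}: 1 true — at most one ✓
  (4) d=T, p=F — not both ✓
  (5) {e, k, s}: 1 true — at least one ✓
  (6) {k, p, g, d}: 1 true — exactly one ✓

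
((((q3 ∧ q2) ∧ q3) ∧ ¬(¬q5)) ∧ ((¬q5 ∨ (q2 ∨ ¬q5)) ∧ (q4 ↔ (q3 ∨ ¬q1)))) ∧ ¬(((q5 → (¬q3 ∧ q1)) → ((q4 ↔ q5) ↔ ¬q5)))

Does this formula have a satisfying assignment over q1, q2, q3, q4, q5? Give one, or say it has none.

UNSATISFIABLE

Case q5 = True: the formula simplifies to (((q3 ∧ q2) ∧ q3) ∧ (q2 ∧ (q4 ↔ (q3 ∨ ¬q1)))) ∧ ¬(((¬q3 ∧ q1) → ¬q4)).
  q3 = True: the conjunct ¬(((¬q3 ∧ q1) → ¬q4)) becomes ¬((False → ¬q4)) = False.
  q3 = False: the conjunct q3 is False.
Case q5 = False: the conjunct ¬(¬q5) becomes ¬(¬False) = False.
Both cases fail — unsatisfiable.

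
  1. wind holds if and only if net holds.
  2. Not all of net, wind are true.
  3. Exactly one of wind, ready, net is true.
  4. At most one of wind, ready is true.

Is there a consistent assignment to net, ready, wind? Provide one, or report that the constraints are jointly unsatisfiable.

net: False, ready: True, wind: False

  (1) wind=F, net=F — same ✓
  (2) {net, wind}: 0/2 true — not all ✓
  (3) {wind, ready, net}: 1 true — exactly one ✓
  (4) {wind, ready}: 1 true — at most one ✓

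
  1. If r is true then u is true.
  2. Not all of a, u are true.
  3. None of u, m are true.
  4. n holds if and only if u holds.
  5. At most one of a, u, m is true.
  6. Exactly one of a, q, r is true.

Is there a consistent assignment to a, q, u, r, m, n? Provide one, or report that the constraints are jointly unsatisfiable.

a = True, q = False, u = False, r = False, m = False, n = False

  (1) r=F ⇒ u: vacuous ✓
  (2) {a, u}: 1/2 true — not all ✓
  (3) {u, m}: 0 true — none ✓
  (4) n=F, u=F — same ✓
  (5) {a, u, m}: 1 true — at most one ✓
  (6) {a, q, r}: 1 true — exactly one ✓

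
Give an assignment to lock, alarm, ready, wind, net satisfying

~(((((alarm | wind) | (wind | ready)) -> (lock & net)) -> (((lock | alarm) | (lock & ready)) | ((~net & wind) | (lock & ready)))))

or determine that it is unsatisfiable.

lock = False; alarm = False; ready = False; wind = False; net = False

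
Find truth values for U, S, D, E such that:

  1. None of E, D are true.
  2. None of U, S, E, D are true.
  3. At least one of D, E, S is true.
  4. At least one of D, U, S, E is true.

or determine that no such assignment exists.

Case S = True:
  Constraint (2) is violated (S=T) — contradiction.
Case S = False:
  (1) forces E = False.
  (1) forces D = False.
  Constraint (3) is violated (D=F, E=F, S=F) — contradiction.
Both cases fail — unsatisfiable.

UNSATISFIABLE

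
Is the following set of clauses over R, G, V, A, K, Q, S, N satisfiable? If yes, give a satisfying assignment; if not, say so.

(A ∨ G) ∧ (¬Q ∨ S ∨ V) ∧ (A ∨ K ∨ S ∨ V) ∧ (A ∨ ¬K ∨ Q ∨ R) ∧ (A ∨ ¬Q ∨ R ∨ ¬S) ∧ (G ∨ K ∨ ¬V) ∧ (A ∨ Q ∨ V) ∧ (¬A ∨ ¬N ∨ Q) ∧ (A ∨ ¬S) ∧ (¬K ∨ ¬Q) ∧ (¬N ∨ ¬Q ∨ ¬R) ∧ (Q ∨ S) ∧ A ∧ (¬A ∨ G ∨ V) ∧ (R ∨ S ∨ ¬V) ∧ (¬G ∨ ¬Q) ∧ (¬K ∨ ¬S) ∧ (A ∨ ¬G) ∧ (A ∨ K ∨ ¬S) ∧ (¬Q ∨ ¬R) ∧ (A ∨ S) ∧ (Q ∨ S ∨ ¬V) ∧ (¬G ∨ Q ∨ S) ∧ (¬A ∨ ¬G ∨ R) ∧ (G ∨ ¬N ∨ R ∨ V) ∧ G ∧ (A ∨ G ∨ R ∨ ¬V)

Unit clause (A) forces A = True.
Unit clause (G) forces G = True.
In (¬G ∨ ¬Q) only ¬Q is left, so Q = False.
In (¬G ∨ Q ∨ S) only S is left, so S = True.
In (¬A ∨ ¬G ∨ R) only R is left, so R = True.
In (¬A ∨ ¬N ∨ Q) only ¬N is left, so N = False.
In (¬K ∨ ¬S) only ¬K is left, so K = False.
Set V = True.
All clauses satisfied.

R = True; G = True; V = True; A = True; K = False; Q = False; S = True; N = False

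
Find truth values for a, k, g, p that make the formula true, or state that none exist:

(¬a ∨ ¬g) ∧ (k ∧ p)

a: True, k: True, g: False, p: True

  ¬a ∨ ¬g = True
    ¬a = False
    ¬g = True
  k ∧ p = True
Both conjuncts True, so the formula holds.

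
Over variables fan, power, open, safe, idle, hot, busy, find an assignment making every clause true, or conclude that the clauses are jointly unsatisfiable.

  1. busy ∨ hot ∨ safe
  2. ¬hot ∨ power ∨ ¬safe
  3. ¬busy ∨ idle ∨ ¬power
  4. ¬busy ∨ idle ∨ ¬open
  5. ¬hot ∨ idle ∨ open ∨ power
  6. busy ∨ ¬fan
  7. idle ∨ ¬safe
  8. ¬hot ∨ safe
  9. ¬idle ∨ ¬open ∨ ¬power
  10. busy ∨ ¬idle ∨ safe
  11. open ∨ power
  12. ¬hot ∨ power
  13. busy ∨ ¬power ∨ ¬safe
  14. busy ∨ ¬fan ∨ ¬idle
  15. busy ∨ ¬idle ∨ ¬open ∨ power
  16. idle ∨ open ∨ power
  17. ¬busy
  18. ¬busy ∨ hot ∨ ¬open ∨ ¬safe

Unsatisfiable

Case safe = True:
  (idle ∨ ¬safe) forces idle = True.
  (¬busy) forces busy = False.
  (busy ∨ ¬fan) forces fan = False.
  (busy ∨ ¬power ∨ ¬safe) forces power = False.
  (¬hot ∨ power ∨ ¬safe) forces hot = False.
  (open ∨ power) forces open = True.
  Clause (busy ∨ ¬idle ∨ ¬open ∨ power) is falsified — contradiction.
Case safe = False:
  (¬hot ∨ safe) forces hot = False.
  (busy ∨ hot ∨ safe) forces busy = True.
  Clause (¬busy) is falsified — contradiction.
Both cases fail, so the formula is unsatisfiable.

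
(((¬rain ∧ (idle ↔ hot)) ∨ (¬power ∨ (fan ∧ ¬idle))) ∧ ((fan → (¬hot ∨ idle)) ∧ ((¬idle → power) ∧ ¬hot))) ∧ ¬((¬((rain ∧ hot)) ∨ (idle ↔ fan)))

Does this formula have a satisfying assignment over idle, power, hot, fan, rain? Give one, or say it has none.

No satisfying assignment exists.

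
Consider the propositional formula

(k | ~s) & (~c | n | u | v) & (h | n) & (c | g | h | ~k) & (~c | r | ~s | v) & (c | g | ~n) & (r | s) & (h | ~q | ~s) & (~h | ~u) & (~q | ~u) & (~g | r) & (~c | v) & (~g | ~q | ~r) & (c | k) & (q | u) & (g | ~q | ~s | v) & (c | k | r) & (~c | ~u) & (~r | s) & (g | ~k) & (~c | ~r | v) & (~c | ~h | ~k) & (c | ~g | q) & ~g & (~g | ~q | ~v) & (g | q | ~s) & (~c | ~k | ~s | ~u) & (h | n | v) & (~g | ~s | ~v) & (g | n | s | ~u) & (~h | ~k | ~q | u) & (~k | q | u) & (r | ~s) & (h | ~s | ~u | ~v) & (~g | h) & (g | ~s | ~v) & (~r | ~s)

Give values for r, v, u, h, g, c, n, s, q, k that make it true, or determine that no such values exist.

Unsatisfiable — no assignment works.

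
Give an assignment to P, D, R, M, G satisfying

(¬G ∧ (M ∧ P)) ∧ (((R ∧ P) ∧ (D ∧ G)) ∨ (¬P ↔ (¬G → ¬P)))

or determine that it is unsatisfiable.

P=T; D=F; R=T; M=T; G=F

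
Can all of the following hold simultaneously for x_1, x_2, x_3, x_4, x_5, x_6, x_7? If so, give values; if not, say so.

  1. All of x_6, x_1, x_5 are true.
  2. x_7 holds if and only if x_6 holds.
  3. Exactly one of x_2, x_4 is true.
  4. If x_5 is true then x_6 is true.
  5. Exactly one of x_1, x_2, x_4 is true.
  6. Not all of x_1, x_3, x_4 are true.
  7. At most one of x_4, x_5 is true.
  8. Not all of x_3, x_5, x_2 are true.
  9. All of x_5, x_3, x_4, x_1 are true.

Case x_4 = True:
  (1) forces x_6 = True.
  (1) forces x_1 = True.
  Constraint (5) is violated (x_1=T, x_4=T) — contradiction.
Case x_4 = False:
  Constraint (9) is violated (x_4=F) — contradiction.
Both cases fail — unsatisfiable.

UNSATISFIABLE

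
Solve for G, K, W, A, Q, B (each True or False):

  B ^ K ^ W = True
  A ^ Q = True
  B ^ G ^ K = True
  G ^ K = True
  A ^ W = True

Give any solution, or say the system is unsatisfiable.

G: False; K: True; W: False; A: True; Q: False; B: False

B ^ K ^ W = F ^ T ^ F = True ✓
A ^ Q = T ^ F = True ✓
B ^ G ^ K = F ^ F ^ T = True ✓
G ^ K = F ^ T = True ✓
A ^ W = T ^ F = True ✓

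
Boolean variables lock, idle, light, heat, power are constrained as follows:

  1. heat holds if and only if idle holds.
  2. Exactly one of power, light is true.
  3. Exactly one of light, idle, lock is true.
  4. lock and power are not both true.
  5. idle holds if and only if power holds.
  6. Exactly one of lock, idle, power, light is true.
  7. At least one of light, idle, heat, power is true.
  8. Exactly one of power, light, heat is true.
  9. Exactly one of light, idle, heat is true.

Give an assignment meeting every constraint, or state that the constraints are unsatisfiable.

lock: False; idle: False; light: True; heat: False; power: False

  (1) heat=F, idle=F — same ✓
  (2) {power, light}: 1 true — exactly one ✓
  (3) {light, idle, lock}: 1 true — exactly one ✓
  (4) lock=F, power=F — not both ✓
  (5) idle=F, power=F — same ✓
  (6) {lock, idle, power, light}: 1 true — exactly one ✓
  (7) {light, idle, heat, power}: 1 true — at least one ✓
  (8) {power, light, heat}: 1 true — exactly one ✓
  (9) {light, idle, heat}: 1 true — exactly one ✓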